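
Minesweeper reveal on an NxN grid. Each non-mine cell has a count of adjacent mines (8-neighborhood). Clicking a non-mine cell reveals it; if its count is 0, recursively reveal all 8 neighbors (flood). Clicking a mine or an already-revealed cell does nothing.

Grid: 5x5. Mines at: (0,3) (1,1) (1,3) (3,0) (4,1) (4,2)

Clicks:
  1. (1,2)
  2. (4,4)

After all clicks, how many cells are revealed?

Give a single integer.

Answer: 7

Derivation:
Click 1 (1,2) count=3: revealed 1 new [(1,2)] -> total=1
Click 2 (4,4) count=0: revealed 6 new [(2,3) (2,4) (3,3) (3,4) (4,3) (4,4)] -> total=7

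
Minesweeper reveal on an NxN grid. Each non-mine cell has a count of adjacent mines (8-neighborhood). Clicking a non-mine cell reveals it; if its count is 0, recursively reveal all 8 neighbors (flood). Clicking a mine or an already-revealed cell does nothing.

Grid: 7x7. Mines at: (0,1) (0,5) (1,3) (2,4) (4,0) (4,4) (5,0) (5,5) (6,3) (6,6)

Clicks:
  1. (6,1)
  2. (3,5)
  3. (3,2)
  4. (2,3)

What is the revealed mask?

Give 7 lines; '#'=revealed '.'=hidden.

Click 1 (6,1) count=1: revealed 1 new [(6,1)] -> total=1
Click 2 (3,5) count=2: revealed 1 new [(3,5)] -> total=2
Click 3 (3,2) count=0: revealed 17 new [(1,0) (1,1) (1,2) (2,0) (2,1) (2,2) (2,3) (3,0) (3,1) (3,2) (3,3) (4,1) (4,2) (4,3) (5,1) (5,2) (5,3)] -> total=19
Click 4 (2,3) count=2: revealed 0 new [(none)] -> total=19

Answer: .......
###....
####...
####.#.
.###...
.###...
.#.....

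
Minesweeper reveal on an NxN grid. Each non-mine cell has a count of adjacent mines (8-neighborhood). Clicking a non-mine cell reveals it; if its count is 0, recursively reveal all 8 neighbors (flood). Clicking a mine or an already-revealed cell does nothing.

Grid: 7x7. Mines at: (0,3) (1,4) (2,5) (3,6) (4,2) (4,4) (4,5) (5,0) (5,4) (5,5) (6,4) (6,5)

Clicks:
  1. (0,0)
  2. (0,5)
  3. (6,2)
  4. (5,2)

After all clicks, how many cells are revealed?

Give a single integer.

Click 1 (0,0) count=0: revealed 17 new [(0,0) (0,1) (0,2) (1,0) (1,1) (1,2) (1,3) (2,0) (2,1) (2,2) (2,3) (3,0) (3,1) (3,2) (3,3) (4,0) (4,1)] -> total=17
Click 2 (0,5) count=1: revealed 1 new [(0,5)] -> total=18
Click 3 (6,2) count=0: revealed 6 new [(5,1) (5,2) (5,3) (6,1) (6,2) (6,3)] -> total=24
Click 4 (5,2) count=1: revealed 0 new [(none)] -> total=24

Answer: 24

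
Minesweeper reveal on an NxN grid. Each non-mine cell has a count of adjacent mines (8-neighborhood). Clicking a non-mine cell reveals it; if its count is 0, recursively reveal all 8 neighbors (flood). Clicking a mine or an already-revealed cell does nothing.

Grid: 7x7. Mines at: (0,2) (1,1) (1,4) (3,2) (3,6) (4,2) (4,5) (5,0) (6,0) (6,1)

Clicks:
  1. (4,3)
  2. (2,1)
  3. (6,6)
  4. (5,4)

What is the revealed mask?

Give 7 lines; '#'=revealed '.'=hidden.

Answer: .......
.......
.#.....
.......
...#...
..#####
..#####

Derivation:
Click 1 (4,3) count=2: revealed 1 new [(4,3)] -> total=1
Click 2 (2,1) count=2: revealed 1 new [(2,1)] -> total=2
Click 3 (6,6) count=0: revealed 10 new [(5,2) (5,3) (5,4) (5,5) (5,6) (6,2) (6,3) (6,4) (6,5) (6,6)] -> total=12
Click 4 (5,4) count=1: revealed 0 new [(none)] -> total=12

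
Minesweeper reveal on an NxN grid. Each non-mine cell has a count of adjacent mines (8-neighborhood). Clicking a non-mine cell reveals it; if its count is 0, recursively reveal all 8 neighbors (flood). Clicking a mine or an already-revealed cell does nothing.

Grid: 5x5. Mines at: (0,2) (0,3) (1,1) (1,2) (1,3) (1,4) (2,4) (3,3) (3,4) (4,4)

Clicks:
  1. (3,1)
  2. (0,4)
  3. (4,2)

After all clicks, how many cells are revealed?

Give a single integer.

Answer: 10

Derivation:
Click 1 (3,1) count=0: revealed 9 new [(2,0) (2,1) (2,2) (3,0) (3,1) (3,2) (4,0) (4,1) (4,2)] -> total=9
Click 2 (0,4) count=3: revealed 1 new [(0,4)] -> total=10
Click 3 (4,2) count=1: revealed 0 new [(none)] -> total=10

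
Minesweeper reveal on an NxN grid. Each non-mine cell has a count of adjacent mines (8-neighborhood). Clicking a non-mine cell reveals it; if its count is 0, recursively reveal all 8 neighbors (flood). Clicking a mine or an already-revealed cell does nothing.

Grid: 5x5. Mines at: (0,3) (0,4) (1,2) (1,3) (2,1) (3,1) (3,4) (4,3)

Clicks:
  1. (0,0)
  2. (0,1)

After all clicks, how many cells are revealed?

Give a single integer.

Click 1 (0,0) count=0: revealed 4 new [(0,0) (0,1) (1,0) (1,1)] -> total=4
Click 2 (0,1) count=1: revealed 0 new [(none)] -> total=4

Answer: 4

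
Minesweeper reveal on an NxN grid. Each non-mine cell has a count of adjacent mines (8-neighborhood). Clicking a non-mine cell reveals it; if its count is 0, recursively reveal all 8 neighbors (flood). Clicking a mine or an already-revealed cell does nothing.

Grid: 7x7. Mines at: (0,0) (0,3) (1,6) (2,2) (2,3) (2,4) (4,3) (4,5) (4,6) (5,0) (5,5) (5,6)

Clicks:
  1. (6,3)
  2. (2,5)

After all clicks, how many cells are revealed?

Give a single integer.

Answer: 9

Derivation:
Click 1 (6,3) count=0: revealed 8 new [(5,1) (5,2) (5,3) (5,4) (6,1) (6,2) (6,3) (6,4)] -> total=8
Click 2 (2,5) count=2: revealed 1 new [(2,5)] -> total=9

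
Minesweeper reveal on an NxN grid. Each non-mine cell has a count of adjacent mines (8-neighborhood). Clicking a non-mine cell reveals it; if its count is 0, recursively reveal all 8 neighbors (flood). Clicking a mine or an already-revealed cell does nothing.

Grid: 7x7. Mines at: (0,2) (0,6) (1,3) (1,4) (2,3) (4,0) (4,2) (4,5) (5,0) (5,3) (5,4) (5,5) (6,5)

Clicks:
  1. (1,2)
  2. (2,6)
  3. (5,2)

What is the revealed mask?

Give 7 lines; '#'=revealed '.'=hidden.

Click 1 (1,2) count=3: revealed 1 new [(1,2)] -> total=1
Click 2 (2,6) count=0: revealed 6 new [(1,5) (1,6) (2,5) (2,6) (3,5) (3,6)] -> total=7
Click 3 (5,2) count=2: revealed 1 new [(5,2)] -> total=8

Answer: .......
..#..##
.....##
.....##
.......
..#....
.......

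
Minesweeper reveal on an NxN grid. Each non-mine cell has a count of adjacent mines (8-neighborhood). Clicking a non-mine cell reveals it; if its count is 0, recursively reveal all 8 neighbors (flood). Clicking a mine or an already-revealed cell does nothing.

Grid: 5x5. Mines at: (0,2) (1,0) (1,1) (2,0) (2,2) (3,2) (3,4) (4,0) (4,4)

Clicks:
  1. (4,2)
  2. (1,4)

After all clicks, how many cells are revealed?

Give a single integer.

Click 1 (4,2) count=1: revealed 1 new [(4,2)] -> total=1
Click 2 (1,4) count=0: revealed 6 new [(0,3) (0,4) (1,3) (1,4) (2,3) (2,4)] -> total=7

Answer: 7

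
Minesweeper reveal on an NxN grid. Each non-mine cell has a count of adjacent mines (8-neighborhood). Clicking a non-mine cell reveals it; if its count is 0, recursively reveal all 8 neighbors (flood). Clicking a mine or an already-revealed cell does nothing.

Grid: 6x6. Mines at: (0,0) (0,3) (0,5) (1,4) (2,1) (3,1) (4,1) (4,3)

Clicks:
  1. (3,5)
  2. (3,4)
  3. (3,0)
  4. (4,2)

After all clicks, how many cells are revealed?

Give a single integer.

Click 1 (3,5) count=0: revealed 8 new [(2,4) (2,5) (3,4) (3,5) (4,4) (4,5) (5,4) (5,5)] -> total=8
Click 2 (3,4) count=1: revealed 0 new [(none)] -> total=8
Click 3 (3,0) count=3: revealed 1 new [(3,0)] -> total=9
Click 4 (4,2) count=3: revealed 1 new [(4,2)] -> total=10

Answer: 10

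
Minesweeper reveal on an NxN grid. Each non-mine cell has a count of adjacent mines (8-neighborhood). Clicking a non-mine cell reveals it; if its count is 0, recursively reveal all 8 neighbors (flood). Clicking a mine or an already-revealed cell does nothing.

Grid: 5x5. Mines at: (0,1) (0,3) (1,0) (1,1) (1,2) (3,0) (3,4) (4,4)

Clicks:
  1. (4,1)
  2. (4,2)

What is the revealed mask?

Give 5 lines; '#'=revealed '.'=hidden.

Answer: .....
.....
.###.
.###.
.###.

Derivation:
Click 1 (4,1) count=1: revealed 1 new [(4,1)] -> total=1
Click 2 (4,2) count=0: revealed 8 new [(2,1) (2,2) (2,3) (3,1) (3,2) (3,3) (4,2) (4,3)] -> total=9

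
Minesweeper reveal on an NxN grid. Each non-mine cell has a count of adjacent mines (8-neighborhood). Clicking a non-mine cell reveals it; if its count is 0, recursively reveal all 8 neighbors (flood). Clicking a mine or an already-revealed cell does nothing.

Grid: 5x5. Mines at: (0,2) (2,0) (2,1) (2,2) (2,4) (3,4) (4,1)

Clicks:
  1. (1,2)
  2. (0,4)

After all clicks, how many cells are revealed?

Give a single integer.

Answer: 5

Derivation:
Click 1 (1,2) count=3: revealed 1 new [(1,2)] -> total=1
Click 2 (0,4) count=0: revealed 4 new [(0,3) (0,4) (1,3) (1,4)] -> total=5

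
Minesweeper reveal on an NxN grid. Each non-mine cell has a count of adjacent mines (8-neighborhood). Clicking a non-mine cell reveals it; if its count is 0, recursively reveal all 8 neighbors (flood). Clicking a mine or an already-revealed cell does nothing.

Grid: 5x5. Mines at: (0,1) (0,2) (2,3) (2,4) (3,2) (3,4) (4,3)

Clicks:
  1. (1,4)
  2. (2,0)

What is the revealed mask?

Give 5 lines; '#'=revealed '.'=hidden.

Click 1 (1,4) count=2: revealed 1 new [(1,4)] -> total=1
Click 2 (2,0) count=0: revealed 8 new [(1,0) (1,1) (2,0) (2,1) (3,0) (3,1) (4,0) (4,1)] -> total=9

Answer: .....
##..#
##...
##...
##...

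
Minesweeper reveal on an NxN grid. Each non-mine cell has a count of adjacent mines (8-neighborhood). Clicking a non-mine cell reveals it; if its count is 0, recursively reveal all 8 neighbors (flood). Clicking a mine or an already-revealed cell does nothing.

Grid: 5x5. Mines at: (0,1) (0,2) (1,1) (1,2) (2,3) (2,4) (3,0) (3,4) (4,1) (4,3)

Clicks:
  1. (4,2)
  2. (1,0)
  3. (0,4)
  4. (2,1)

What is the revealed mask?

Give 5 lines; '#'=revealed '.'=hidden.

Click 1 (4,2) count=2: revealed 1 new [(4,2)] -> total=1
Click 2 (1,0) count=2: revealed 1 new [(1,0)] -> total=2
Click 3 (0,4) count=0: revealed 4 new [(0,3) (0,4) (1,3) (1,4)] -> total=6
Click 4 (2,1) count=3: revealed 1 new [(2,1)] -> total=7

Answer: ...##
#..##
.#...
.....
..#..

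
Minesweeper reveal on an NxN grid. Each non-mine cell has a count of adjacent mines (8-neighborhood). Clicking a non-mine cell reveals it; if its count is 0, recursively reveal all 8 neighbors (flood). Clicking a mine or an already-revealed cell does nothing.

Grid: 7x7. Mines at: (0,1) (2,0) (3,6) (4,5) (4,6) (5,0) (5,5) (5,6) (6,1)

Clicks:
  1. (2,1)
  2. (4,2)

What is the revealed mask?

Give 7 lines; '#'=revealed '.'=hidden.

Click 1 (2,1) count=1: revealed 1 new [(2,1)] -> total=1
Click 2 (4,2) count=0: revealed 32 new [(0,2) (0,3) (0,4) (0,5) (0,6) (1,1) (1,2) (1,3) (1,4) (1,5) (1,6) (2,2) (2,3) (2,4) (2,5) (2,6) (3,1) (3,2) (3,3) (3,4) (3,5) (4,1) (4,2) (4,3) (4,4) (5,1) (5,2) (5,3) (5,4) (6,2) (6,3) (6,4)] -> total=33

Answer: ..#####
.######
.######
.#####.
.####..
.####..
..###..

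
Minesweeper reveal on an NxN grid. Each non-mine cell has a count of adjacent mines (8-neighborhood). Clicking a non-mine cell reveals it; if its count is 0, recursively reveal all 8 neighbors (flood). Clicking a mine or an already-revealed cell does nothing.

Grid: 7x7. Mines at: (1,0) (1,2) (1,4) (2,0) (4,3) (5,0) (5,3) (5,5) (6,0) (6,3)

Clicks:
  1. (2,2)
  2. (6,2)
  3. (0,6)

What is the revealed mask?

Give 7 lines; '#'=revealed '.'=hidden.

Click 1 (2,2) count=1: revealed 1 new [(2,2)] -> total=1
Click 2 (6,2) count=2: revealed 1 new [(6,2)] -> total=2
Click 3 (0,6) count=0: revealed 13 new [(0,5) (0,6) (1,5) (1,6) (2,4) (2,5) (2,6) (3,4) (3,5) (3,6) (4,4) (4,5) (4,6)] -> total=15

Answer: .....##
.....##
..#.###
....###
....###
.......
..#....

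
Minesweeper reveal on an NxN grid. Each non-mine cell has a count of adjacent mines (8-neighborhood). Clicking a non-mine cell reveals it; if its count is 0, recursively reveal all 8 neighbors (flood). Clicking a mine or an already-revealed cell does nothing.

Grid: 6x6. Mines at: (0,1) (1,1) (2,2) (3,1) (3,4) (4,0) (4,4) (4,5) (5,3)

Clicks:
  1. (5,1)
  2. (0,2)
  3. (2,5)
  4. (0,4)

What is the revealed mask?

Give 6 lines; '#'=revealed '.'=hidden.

Answer: ..####
..####
...###
......
......
.#....

Derivation:
Click 1 (5,1) count=1: revealed 1 new [(5,1)] -> total=1
Click 2 (0,2) count=2: revealed 1 new [(0,2)] -> total=2
Click 3 (2,5) count=1: revealed 1 new [(2,5)] -> total=3
Click 4 (0,4) count=0: revealed 9 new [(0,3) (0,4) (0,5) (1,2) (1,3) (1,4) (1,5) (2,3) (2,4)] -> total=12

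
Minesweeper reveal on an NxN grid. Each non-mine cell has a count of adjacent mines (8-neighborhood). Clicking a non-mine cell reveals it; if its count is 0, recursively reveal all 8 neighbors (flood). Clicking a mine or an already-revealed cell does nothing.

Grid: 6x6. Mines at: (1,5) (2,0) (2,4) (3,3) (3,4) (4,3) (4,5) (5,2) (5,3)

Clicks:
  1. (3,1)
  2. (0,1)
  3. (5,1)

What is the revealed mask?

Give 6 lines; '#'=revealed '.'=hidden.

Answer: #####.
#####.
.###..
.#....
......
.#....

Derivation:
Click 1 (3,1) count=1: revealed 1 new [(3,1)] -> total=1
Click 2 (0,1) count=0: revealed 13 new [(0,0) (0,1) (0,2) (0,3) (0,4) (1,0) (1,1) (1,2) (1,3) (1,4) (2,1) (2,2) (2,3)] -> total=14
Click 3 (5,1) count=1: revealed 1 new [(5,1)] -> total=15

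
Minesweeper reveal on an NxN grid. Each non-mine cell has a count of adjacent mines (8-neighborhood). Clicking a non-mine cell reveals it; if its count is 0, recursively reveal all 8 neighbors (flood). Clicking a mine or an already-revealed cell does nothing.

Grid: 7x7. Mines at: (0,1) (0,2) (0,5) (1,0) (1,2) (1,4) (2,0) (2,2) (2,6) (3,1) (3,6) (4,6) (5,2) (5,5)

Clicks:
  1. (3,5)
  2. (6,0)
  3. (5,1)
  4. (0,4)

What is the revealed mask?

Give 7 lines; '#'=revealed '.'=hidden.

Click 1 (3,5) count=3: revealed 1 new [(3,5)] -> total=1
Click 2 (6,0) count=0: revealed 6 new [(4,0) (4,1) (5,0) (5,1) (6,0) (6,1)] -> total=7
Click 3 (5,1) count=1: revealed 0 new [(none)] -> total=7
Click 4 (0,4) count=2: revealed 1 new [(0,4)] -> total=8

Answer: ....#..
.......
.......
.....#.
##.....
##.....
##.....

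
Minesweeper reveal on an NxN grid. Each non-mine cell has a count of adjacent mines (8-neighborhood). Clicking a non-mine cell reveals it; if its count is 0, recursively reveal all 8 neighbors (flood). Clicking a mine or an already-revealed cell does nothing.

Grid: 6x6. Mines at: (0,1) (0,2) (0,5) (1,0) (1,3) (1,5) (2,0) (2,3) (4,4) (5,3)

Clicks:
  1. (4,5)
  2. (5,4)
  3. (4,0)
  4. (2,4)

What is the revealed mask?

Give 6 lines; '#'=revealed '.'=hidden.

Click 1 (4,5) count=1: revealed 1 new [(4,5)] -> total=1
Click 2 (5,4) count=2: revealed 1 new [(5,4)] -> total=2
Click 3 (4,0) count=0: revealed 9 new [(3,0) (3,1) (3,2) (4,0) (4,1) (4,2) (5,0) (5,1) (5,2)] -> total=11
Click 4 (2,4) count=3: revealed 1 new [(2,4)] -> total=12

Answer: ......
......
....#.
###...
###..#
###.#.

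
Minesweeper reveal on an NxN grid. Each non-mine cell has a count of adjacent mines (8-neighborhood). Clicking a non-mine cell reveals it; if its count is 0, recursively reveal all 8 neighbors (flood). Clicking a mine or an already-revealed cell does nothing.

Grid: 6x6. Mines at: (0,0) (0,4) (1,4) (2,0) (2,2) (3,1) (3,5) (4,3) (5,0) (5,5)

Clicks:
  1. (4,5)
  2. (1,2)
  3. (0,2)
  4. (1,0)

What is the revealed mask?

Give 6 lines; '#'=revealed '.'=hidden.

Answer: .###..
####..
......
......
.....#
......

Derivation:
Click 1 (4,5) count=2: revealed 1 new [(4,5)] -> total=1
Click 2 (1,2) count=1: revealed 1 new [(1,2)] -> total=2
Click 3 (0,2) count=0: revealed 5 new [(0,1) (0,2) (0,3) (1,1) (1,3)] -> total=7
Click 4 (1,0) count=2: revealed 1 new [(1,0)] -> total=8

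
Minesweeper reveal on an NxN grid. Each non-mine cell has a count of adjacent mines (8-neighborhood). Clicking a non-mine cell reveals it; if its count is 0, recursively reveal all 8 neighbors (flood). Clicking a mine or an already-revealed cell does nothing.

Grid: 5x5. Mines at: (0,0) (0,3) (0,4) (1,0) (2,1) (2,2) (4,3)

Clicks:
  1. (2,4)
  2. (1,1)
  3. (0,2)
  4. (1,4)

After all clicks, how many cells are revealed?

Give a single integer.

Answer: 8

Derivation:
Click 1 (2,4) count=0: revealed 6 new [(1,3) (1,4) (2,3) (2,4) (3,3) (3,4)] -> total=6
Click 2 (1,1) count=4: revealed 1 new [(1,1)] -> total=7
Click 3 (0,2) count=1: revealed 1 new [(0,2)] -> total=8
Click 4 (1,4) count=2: revealed 0 new [(none)] -> total=8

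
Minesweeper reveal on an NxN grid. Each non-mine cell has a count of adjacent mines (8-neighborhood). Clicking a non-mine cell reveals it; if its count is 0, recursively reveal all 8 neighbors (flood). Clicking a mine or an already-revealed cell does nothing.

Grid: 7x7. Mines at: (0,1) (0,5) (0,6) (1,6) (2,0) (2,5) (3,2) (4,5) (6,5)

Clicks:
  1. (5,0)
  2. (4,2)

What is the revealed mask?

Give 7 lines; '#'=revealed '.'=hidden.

Click 1 (5,0) count=0: revealed 17 new [(3,0) (3,1) (4,0) (4,1) (4,2) (4,3) (4,4) (5,0) (5,1) (5,2) (5,3) (5,4) (6,0) (6,1) (6,2) (6,3) (6,4)] -> total=17
Click 2 (4,2) count=1: revealed 0 new [(none)] -> total=17

Answer: .......
.......
.......
##.....
#####..
#####..
#####..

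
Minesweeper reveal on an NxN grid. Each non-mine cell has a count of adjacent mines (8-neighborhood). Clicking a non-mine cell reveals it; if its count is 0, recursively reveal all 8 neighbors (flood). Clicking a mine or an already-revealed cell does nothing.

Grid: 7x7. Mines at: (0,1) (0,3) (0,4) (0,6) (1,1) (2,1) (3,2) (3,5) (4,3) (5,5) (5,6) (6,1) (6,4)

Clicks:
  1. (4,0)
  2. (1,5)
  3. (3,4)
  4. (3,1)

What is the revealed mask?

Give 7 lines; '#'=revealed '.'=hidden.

Answer: .......
.....#.
.......
##..#..
##.....
##.....
.......

Derivation:
Click 1 (4,0) count=0: revealed 6 new [(3,0) (3,1) (4,0) (4,1) (5,0) (5,1)] -> total=6
Click 2 (1,5) count=2: revealed 1 new [(1,5)] -> total=7
Click 3 (3,4) count=2: revealed 1 new [(3,4)] -> total=8
Click 4 (3,1) count=2: revealed 0 new [(none)] -> total=8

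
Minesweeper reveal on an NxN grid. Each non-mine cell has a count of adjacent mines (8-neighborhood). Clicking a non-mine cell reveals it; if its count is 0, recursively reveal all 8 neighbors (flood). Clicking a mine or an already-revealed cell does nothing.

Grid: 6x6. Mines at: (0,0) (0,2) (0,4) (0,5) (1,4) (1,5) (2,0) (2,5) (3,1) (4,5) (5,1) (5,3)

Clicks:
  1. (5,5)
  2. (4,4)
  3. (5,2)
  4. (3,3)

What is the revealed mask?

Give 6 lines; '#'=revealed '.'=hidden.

Click 1 (5,5) count=1: revealed 1 new [(5,5)] -> total=1
Click 2 (4,4) count=2: revealed 1 new [(4,4)] -> total=2
Click 3 (5,2) count=2: revealed 1 new [(5,2)] -> total=3
Click 4 (3,3) count=0: revealed 8 new [(2,2) (2,3) (2,4) (3,2) (3,3) (3,4) (4,2) (4,3)] -> total=11

Answer: ......
......
..###.
..###.
..###.
..#..#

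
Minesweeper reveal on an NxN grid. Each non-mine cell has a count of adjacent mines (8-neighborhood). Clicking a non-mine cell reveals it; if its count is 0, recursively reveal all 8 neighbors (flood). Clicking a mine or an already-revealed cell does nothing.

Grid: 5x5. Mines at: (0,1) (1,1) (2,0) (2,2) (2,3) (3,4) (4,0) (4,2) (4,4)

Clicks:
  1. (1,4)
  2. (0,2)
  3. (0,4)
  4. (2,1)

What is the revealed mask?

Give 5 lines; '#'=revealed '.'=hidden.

Click 1 (1,4) count=1: revealed 1 new [(1,4)] -> total=1
Click 2 (0,2) count=2: revealed 1 new [(0,2)] -> total=2
Click 3 (0,4) count=0: revealed 4 new [(0,3) (0,4) (1,2) (1,3)] -> total=6
Click 4 (2,1) count=3: revealed 1 new [(2,1)] -> total=7

Answer: ..###
..###
.#...
.....
.....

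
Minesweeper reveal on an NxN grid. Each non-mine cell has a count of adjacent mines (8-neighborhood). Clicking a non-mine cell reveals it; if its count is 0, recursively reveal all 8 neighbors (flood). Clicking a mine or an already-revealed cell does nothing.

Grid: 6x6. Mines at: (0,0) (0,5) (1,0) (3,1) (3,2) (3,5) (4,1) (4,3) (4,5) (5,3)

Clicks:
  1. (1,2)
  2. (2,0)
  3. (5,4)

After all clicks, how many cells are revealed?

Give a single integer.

Answer: 14

Derivation:
Click 1 (1,2) count=0: revealed 12 new [(0,1) (0,2) (0,3) (0,4) (1,1) (1,2) (1,3) (1,4) (2,1) (2,2) (2,3) (2,4)] -> total=12
Click 2 (2,0) count=2: revealed 1 new [(2,0)] -> total=13
Click 3 (5,4) count=3: revealed 1 new [(5,4)] -> total=14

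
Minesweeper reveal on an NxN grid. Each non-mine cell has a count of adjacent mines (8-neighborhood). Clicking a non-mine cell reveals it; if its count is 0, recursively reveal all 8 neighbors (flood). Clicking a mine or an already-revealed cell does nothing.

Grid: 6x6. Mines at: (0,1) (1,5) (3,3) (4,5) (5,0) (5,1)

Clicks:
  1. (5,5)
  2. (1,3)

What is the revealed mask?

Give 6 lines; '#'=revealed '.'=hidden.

Answer: ..###.
..###.
..###.
......
......
.....#

Derivation:
Click 1 (5,5) count=1: revealed 1 new [(5,5)] -> total=1
Click 2 (1,3) count=0: revealed 9 new [(0,2) (0,3) (0,4) (1,2) (1,3) (1,4) (2,2) (2,3) (2,4)] -> total=10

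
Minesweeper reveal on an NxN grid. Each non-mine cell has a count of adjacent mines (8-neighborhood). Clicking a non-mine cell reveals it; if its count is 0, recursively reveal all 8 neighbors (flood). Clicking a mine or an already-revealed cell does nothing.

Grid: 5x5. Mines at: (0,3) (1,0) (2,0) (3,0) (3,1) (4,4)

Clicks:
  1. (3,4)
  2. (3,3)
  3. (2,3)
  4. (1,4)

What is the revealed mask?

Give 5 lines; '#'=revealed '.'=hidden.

Click 1 (3,4) count=1: revealed 1 new [(3,4)] -> total=1
Click 2 (3,3) count=1: revealed 1 new [(3,3)] -> total=2
Click 3 (2,3) count=0: revealed 7 new [(1,2) (1,3) (1,4) (2,2) (2,3) (2,4) (3,2)] -> total=9
Click 4 (1,4) count=1: revealed 0 new [(none)] -> total=9

Answer: .....
..###
..###
..###
.....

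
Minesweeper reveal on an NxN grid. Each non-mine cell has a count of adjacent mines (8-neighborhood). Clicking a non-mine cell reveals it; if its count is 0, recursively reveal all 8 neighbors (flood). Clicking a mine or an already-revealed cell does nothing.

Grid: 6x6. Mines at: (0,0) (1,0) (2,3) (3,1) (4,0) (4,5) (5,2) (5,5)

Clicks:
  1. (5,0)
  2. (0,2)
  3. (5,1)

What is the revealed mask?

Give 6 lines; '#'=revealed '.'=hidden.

Click 1 (5,0) count=1: revealed 1 new [(5,0)] -> total=1
Click 2 (0,2) count=0: revealed 14 new [(0,1) (0,2) (0,3) (0,4) (0,5) (1,1) (1,2) (1,3) (1,4) (1,5) (2,4) (2,5) (3,4) (3,5)] -> total=15
Click 3 (5,1) count=2: revealed 1 new [(5,1)] -> total=16

Answer: .#####
.#####
....##
....##
......
##....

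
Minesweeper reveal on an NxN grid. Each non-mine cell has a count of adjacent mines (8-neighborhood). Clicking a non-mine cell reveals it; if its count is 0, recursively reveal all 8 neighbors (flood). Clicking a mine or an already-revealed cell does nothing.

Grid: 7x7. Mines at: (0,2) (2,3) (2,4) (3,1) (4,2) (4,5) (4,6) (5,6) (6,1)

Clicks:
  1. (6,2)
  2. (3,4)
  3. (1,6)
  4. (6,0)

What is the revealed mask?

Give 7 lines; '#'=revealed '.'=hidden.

Click 1 (6,2) count=1: revealed 1 new [(6,2)] -> total=1
Click 2 (3,4) count=3: revealed 1 new [(3,4)] -> total=2
Click 3 (1,6) count=0: revealed 12 new [(0,3) (0,4) (0,5) (0,6) (1,3) (1,4) (1,5) (1,6) (2,5) (2,6) (3,5) (3,6)] -> total=14
Click 4 (6,0) count=1: revealed 1 new [(6,0)] -> total=15

Answer: ...####
...####
.....##
....###
.......
.......
#.#....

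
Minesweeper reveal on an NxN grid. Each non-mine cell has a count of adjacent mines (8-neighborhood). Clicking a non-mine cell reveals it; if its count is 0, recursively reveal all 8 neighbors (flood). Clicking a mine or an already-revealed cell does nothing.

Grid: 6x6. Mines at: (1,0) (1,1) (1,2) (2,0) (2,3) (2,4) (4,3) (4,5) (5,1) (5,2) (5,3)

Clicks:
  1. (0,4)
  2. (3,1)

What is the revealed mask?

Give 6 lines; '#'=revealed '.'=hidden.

Click 1 (0,4) count=0: revealed 6 new [(0,3) (0,4) (0,5) (1,3) (1,4) (1,5)] -> total=6
Click 2 (3,1) count=1: revealed 1 new [(3,1)] -> total=7

Answer: ...###
...###
......
.#....
......
......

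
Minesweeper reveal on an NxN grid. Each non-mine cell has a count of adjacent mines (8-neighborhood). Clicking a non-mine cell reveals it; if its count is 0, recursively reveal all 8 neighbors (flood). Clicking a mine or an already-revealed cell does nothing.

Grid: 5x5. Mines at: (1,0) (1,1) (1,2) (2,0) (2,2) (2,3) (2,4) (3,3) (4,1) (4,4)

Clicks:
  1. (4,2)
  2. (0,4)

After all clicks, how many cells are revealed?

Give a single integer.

Click 1 (4,2) count=2: revealed 1 new [(4,2)] -> total=1
Click 2 (0,4) count=0: revealed 4 new [(0,3) (0,4) (1,3) (1,4)] -> total=5

Answer: 5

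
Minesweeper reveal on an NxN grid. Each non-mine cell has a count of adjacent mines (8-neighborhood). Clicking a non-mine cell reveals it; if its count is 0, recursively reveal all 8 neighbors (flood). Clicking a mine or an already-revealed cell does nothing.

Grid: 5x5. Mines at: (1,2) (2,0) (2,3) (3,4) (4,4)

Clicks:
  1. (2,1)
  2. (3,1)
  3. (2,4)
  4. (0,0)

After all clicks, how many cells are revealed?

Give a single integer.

Click 1 (2,1) count=2: revealed 1 new [(2,1)] -> total=1
Click 2 (3,1) count=1: revealed 1 new [(3,1)] -> total=2
Click 3 (2,4) count=2: revealed 1 new [(2,4)] -> total=3
Click 4 (0,0) count=0: revealed 4 new [(0,0) (0,1) (1,0) (1,1)] -> total=7

Answer: 7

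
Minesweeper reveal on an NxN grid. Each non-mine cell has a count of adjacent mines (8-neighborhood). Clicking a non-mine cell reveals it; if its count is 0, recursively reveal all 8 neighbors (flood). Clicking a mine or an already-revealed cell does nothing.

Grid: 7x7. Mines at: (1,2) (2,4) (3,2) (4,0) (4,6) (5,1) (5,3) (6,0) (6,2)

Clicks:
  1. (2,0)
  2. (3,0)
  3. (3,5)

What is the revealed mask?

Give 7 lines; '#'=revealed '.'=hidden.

Click 1 (2,0) count=0: revealed 8 new [(0,0) (0,1) (1,0) (1,1) (2,0) (2,1) (3,0) (3,1)] -> total=8
Click 2 (3,0) count=1: revealed 0 new [(none)] -> total=8
Click 3 (3,5) count=2: revealed 1 new [(3,5)] -> total=9

Answer: ##.....
##.....
##.....
##...#.
.......
.......
.......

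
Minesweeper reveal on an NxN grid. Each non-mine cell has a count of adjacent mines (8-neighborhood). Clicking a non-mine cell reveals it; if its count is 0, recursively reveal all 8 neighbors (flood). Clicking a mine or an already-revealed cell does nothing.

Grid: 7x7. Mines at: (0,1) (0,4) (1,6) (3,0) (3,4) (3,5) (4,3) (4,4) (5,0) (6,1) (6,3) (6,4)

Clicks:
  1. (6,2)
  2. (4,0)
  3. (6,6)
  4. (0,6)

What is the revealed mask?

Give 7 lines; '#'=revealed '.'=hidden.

Click 1 (6,2) count=2: revealed 1 new [(6,2)] -> total=1
Click 2 (4,0) count=2: revealed 1 new [(4,0)] -> total=2
Click 3 (6,6) count=0: revealed 6 new [(4,5) (4,6) (5,5) (5,6) (6,5) (6,6)] -> total=8
Click 4 (0,6) count=1: revealed 1 new [(0,6)] -> total=9

Answer: ......#
.......
.......
.......
#....##
.....##
..#..##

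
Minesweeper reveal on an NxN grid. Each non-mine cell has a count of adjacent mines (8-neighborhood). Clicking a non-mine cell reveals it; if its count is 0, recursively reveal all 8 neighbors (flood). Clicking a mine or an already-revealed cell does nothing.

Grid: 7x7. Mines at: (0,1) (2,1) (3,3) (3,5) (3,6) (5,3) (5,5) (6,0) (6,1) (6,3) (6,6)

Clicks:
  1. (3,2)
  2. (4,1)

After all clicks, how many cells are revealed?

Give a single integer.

Answer: 9

Derivation:
Click 1 (3,2) count=2: revealed 1 new [(3,2)] -> total=1
Click 2 (4,1) count=0: revealed 8 new [(3,0) (3,1) (4,0) (4,1) (4,2) (5,0) (5,1) (5,2)] -> total=9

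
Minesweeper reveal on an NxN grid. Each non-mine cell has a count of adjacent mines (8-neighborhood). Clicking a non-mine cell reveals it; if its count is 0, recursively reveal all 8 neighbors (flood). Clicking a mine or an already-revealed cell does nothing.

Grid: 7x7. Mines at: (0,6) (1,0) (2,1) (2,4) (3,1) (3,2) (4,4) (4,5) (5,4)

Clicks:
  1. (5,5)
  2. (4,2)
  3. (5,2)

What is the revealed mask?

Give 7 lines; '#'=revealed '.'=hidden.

Answer: .......
.......
.......
.......
####...
####.#.
####...

Derivation:
Click 1 (5,5) count=3: revealed 1 new [(5,5)] -> total=1
Click 2 (4,2) count=2: revealed 1 new [(4,2)] -> total=2
Click 3 (5,2) count=0: revealed 11 new [(4,0) (4,1) (4,3) (5,0) (5,1) (5,2) (5,3) (6,0) (6,1) (6,2) (6,3)] -> total=13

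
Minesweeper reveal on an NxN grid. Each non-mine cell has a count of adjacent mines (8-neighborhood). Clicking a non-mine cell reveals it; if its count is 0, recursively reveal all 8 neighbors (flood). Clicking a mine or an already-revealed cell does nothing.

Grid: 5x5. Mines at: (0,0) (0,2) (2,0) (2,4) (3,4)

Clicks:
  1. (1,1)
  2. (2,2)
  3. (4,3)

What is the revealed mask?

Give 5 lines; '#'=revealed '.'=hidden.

Click 1 (1,1) count=3: revealed 1 new [(1,1)] -> total=1
Click 2 (2,2) count=0: revealed 13 new [(1,2) (1,3) (2,1) (2,2) (2,3) (3,0) (3,1) (3,2) (3,3) (4,0) (4,1) (4,2) (4,3)] -> total=14
Click 3 (4,3) count=1: revealed 0 new [(none)] -> total=14

Answer: .....
.###.
.###.
####.
####.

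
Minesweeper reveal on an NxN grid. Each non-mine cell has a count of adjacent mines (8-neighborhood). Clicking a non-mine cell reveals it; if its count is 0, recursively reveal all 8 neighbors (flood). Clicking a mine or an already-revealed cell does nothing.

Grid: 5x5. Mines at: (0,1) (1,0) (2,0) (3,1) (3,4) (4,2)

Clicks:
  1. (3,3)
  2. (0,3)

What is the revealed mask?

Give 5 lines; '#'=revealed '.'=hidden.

Answer: ..###
..###
..###
...#.
.....

Derivation:
Click 1 (3,3) count=2: revealed 1 new [(3,3)] -> total=1
Click 2 (0,3) count=0: revealed 9 new [(0,2) (0,3) (0,4) (1,2) (1,3) (1,4) (2,2) (2,3) (2,4)] -> total=10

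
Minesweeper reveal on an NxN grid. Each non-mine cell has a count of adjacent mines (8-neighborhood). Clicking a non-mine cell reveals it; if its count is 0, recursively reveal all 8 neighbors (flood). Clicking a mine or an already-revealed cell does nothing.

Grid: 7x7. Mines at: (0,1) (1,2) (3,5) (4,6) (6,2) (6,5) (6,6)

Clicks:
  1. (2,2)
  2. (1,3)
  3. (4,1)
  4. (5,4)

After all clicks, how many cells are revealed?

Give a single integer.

Click 1 (2,2) count=1: revealed 1 new [(2,2)] -> total=1
Click 2 (1,3) count=1: revealed 1 new [(1,3)] -> total=2
Click 3 (4,1) count=0: revealed 23 new [(1,0) (1,1) (2,0) (2,1) (2,3) (2,4) (3,0) (3,1) (3,2) (3,3) (3,4) (4,0) (4,1) (4,2) (4,3) (4,4) (5,0) (5,1) (5,2) (5,3) (5,4) (6,0) (6,1)] -> total=25
Click 4 (5,4) count=1: revealed 0 new [(none)] -> total=25

Answer: 25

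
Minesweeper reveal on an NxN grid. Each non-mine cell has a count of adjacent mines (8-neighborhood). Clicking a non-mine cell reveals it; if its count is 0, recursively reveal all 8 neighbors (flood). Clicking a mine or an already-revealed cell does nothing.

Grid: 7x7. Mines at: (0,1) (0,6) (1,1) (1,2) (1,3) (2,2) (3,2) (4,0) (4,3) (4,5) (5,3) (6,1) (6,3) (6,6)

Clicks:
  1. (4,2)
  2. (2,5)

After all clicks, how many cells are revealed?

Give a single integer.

Answer: 10

Derivation:
Click 1 (4,2) count=3: revealed 1 new [(4,2)] -> total=1
Click 2 (2,5) count=0: revealed 9 new [(1,4) (1,5) (1,6) (2,4) (2,5) (2,6) (3,4) (3,5) (3,6)] -> total=10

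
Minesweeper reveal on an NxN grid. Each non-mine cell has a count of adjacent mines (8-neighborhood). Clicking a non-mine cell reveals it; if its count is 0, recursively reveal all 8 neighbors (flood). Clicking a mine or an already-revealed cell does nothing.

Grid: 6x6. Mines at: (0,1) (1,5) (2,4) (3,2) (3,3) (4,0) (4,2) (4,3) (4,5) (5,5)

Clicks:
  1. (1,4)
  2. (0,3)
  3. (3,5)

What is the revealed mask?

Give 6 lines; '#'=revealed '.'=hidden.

Answer: ..###.
..###.
......
.....#
......
......

Derivation:
Click 1 (1,4) count=2: revealed 1 new [(1,4)] -> total=1
Click 2 (0,3) count=0: revealed 5 new [(0,2) (0,3) (0,4) (1,2) (1,3)] -> total=6
Click 3 (3,5) count=2: revealed 1 new [(3,5)] -> total=7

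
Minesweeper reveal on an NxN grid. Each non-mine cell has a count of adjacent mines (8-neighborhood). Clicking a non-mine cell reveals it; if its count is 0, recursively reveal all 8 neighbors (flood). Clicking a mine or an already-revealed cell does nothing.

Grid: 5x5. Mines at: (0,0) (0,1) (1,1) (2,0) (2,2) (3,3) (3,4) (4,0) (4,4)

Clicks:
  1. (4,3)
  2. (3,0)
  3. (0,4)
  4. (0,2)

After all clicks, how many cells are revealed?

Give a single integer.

Click 1 (4,3) count=3: revealed 1 new [(4,3)] -> total=1
Click 2 (3,0) count=2: revealed 1 new [(3,0)] -> total=2
Click 3 (0,4) count=0: revealed 8 new [(0,2) (0,3) (0,4) (1,2) (1,3) (1,4) (2,3) (2,4)] -> total=10
Click 4 (0,2) count=2: revealed 0 new [(none)] -> total=10

Answer: 10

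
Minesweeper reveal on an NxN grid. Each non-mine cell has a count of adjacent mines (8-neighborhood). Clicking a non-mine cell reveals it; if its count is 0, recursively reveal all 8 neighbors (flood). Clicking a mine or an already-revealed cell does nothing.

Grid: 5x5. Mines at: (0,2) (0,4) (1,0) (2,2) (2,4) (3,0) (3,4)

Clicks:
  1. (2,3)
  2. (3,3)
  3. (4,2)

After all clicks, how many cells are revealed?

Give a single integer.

Click 1 (2,3) count=3: revealed 1 new [(2,3)] -> total=1
Click 2 (3,3) count=3: revealed 1 new [(3,3)] -> total=2
Click 3 (4,2) count=0: revealed 5 new [(3,1) (3,2) (4,1) (4,2) (4,3)] -> total=7

Answer: 7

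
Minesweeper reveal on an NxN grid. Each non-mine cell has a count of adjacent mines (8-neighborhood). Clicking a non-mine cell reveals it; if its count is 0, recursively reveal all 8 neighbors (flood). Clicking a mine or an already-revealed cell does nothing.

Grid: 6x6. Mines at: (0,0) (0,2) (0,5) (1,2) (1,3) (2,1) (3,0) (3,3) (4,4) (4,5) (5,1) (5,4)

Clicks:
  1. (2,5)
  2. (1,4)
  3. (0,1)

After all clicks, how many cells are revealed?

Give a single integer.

Click 1 (2,5) count=0: revealed 6 new [(1,4) (1,5) (2,4) (2,5) (3,4) (3,5)] -> total=6
Click 2 (1,4) count=2: revealed 0 new [(none)] -> total=6
Click 3 (0,1) count=3: revealed 1 new [(0,1)] -> total=7

Answer: 7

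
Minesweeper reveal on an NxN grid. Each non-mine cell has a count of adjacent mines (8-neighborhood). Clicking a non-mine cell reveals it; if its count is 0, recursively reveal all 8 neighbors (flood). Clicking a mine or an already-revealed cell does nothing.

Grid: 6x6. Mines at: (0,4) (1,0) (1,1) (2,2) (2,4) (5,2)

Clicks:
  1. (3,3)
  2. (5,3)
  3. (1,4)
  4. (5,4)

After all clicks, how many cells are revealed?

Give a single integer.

Answer: 10

Derivation:
Click 1 (3,3) count=2: revealed 1 new [(3,3)] -> total=1
Click 2 (5,3) count=1: revealed 1 new [(5,3)] -> total=2
Click 3 (1,4) count=2: revealed 1 new [(1,4)] -> total=3
Click 4 (5,4) count=0: revealed 7 new [(3,4) (3,5) (4,3) (4,4) (4,5) (5,4) (5,5)] -> total=10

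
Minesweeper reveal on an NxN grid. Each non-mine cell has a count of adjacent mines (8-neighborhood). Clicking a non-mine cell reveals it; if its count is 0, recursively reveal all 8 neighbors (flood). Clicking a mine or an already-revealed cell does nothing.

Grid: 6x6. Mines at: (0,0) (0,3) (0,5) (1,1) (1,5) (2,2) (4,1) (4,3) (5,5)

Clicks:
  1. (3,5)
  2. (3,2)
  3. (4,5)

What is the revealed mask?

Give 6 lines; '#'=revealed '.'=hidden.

Click 1 (3,5) count=0: revealed 6 new [(2,4) (2,5) (3,4) (3,5) (4,4) (4,5)] -> total=6
Click 2 (3,2) count=3: revealed 1 new [(3,2)] -> total=7
Click 3 (4,5) count=1: revealed 0 new [(none)] -> total=7

Answer: ......
......
....##
..#.##
....##
......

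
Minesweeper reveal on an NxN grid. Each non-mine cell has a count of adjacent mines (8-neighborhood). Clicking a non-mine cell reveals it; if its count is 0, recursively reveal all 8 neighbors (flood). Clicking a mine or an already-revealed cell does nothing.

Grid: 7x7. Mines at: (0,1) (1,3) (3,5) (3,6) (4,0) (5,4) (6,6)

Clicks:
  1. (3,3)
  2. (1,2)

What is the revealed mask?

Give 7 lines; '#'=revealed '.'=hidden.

Click 1 (3,3) count=0: revealed 25 new [(1,0) (1,1) (1,2) (2,0) (2,1) (2,2) (2,3) (2,4) (3,0) (3,1) (3,2) (3,3) (3,4) (4,1) (4,2) (4,3) (4,4) (5,0) (5,1) (5,2) (5,3) (6,0) (6,1) (6,2) (6,3)] -> total=25
Click 2 (1,2) count=2: revealed 0 new [(none)] -> total=25

Answer: .......
###....
#####..
#####..
.####..
####...
####...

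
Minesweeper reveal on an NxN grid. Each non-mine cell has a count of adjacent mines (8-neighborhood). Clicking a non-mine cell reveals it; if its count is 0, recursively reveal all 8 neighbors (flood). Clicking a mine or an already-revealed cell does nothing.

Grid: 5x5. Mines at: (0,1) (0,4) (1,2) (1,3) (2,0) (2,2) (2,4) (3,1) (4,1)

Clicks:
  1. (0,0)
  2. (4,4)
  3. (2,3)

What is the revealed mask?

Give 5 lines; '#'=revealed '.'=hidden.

Answer: #....
.....
...#.
..###
..###

Derivation:
Click 1 (0,0) count=1: revealed 1 new [(0,0)] -> total=1
Click 2 (4,4) count=0: revealed 6 new [(3,2) (3,3) (3,4) (4,2) (4,3) (4,4)] -> total=7
Click 3 (2,3) count=4: revealed 1 new [(2,3)] -> total=8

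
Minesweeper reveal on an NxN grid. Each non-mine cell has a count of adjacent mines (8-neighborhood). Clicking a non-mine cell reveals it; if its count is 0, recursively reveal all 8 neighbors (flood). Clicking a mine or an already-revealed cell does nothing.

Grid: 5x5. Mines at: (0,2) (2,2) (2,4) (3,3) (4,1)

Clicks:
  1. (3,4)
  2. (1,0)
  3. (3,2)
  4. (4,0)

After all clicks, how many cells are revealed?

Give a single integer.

Click 1 (3,4) count=2: revealed 1 new [(3,4)] -> total=1
Click 2 (1,0) count=0: revealed 8 new [(0,0) (0,1) (1,0) (1,1) (2,0) (2,1) (3,0) (3,1)] -> total=9
Click 3 (3,2) count=3: revealed 1 new [(3,2)] -> total=10
Click 4 (4,0) count=1: revealed 1 new [(4,0)] -> total=11

Answer: 11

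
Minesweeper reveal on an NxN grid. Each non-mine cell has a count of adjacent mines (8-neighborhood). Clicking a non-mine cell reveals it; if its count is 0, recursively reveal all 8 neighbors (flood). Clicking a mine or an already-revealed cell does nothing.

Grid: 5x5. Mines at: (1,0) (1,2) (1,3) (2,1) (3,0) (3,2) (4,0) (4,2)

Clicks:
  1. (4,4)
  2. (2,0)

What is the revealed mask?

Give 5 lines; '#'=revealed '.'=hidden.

Click 1 (4,4) count=0: revealed 6 new [(2,3) (2,4) (3,3) (3,4) (4,3) (4,4)] -> total=6
Click 2 (2,0) count=3: revealed 1 new [(2,0)] -> total=7

Answer: .....
.....
#..##
...##
...##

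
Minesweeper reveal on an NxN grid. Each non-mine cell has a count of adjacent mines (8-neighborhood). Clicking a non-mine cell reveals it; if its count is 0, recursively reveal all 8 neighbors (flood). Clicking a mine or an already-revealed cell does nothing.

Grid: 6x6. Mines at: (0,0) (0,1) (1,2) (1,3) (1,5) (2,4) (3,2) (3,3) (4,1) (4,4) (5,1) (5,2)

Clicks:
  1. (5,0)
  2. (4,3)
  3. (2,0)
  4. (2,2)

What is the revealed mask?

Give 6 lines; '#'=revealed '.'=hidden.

Answer: ......
##....
###...
##....
...#..
#.....

Derivation:
Click 1 (5,0) count=2: revealed 1 new [(5,0)] -> total=1
Click 2 (4,3) count=4: revealed 1 new [(4,3)] -> total=2
Click 3 (2,0) count=0: revealed 6 new [(1,0) (1,1) (2,0) (2,1) (3,0) (3,1)] -> total=8
Click 4 (2,2) count=4: revealed 1 new [(2,2)] -> total=9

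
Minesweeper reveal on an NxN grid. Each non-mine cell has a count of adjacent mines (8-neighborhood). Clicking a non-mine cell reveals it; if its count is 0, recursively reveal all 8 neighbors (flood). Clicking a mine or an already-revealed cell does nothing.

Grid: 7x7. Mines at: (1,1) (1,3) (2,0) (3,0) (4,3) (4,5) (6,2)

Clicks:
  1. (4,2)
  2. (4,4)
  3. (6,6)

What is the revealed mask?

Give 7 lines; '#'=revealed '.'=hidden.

Click 1 (4,2) count=1: revealed 1 new [(4,2)] -> total=1
Click 2 (4,4) count=2: revealed 1 new [(4,4)] -> total=2
Click 3 (6,6) count=0: revealed 8 new [(5,3) (5,4) (5,5) (5,6) (6,3) (6,4) (6,5) (6,6)] -> total=10

Answer: .......
.......
.......
.......
..#.#..
...####
...####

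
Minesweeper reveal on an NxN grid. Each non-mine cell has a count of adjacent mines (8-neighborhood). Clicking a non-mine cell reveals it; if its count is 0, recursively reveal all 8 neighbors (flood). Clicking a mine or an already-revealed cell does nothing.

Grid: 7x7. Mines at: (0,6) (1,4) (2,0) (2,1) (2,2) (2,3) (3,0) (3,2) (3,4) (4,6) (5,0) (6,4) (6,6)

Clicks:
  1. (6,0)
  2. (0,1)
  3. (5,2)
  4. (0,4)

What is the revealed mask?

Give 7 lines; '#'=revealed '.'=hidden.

Answer: #####..
####...
.......
.......
.###...
.###...
####...

Derivation:
Click 1 (6,0) count=1: revealed 1 new [(6,0)] -> total=1
Click 2 (0,1) count=0: revealed 8 new [(0,0) (0,1) (0,2) (0,3) (1,0) (1,1) (1,2) (1,3)] -> total=9
Click 3 (5,2) count=0: revealed 9 new [(4,1) (4,2) (4,3) (5,1) (5,2) (5,3) (6,1) (6,2) (6,3)] -> total=18
Click 4 (0,4) count=1: revealed 1 new [(0,4)] -> total=19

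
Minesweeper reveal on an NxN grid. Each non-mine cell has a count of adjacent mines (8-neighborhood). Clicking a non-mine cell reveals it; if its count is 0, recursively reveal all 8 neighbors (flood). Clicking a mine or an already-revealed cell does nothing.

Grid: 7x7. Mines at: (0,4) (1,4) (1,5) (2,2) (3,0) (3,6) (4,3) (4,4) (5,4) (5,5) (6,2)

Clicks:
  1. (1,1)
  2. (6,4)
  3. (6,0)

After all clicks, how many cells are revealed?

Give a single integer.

Answer: 8

Derivation:
Click 1 (1,1) count=1: revealed 1 new [(1,1)] -> total=1
Click 2 (6,4) count=2: revealed 1 new [(6,4)] -> total=2
Click 3 (6,0) count=0: revealed 6 new [(4,0) (4,1) (5,0) (5,1) (6,0) (6,1)] -> total=8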